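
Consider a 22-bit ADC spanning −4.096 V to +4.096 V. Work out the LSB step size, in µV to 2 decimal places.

Full-scale span = 8.192 V.
LSB = 8.192 / 2^22 = 8.192 / 4194304 = 1.95313e-06 V = 1.95 µV.

1.95 µV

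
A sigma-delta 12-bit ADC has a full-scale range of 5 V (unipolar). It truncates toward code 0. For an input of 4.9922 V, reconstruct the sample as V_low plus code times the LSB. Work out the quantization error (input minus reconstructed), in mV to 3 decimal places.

0.745 mV

LSB = 5/2^12 = 1.221 mV.
(4.9922 − 0)/0.0012207 = 4089.6102; ⌊·⌋ gives code 4089.
Code 4089 maps back to 0 + 4089×0.0012207 V = 4.9914551 V.
Error = 4.9922 − 4.9914551 = 0.000744922 V = 0.745 mV.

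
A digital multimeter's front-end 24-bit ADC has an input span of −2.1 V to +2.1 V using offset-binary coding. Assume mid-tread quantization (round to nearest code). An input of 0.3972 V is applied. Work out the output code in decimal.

LSB = 4.2 V / 16777216 = 0.25 µV.
(V_in − V_low)/LSB = (0.3972 − (−2.1)) / 2.5034e-07 = 9975253.285.
round(9975253.285) = 9975253.

code 9975253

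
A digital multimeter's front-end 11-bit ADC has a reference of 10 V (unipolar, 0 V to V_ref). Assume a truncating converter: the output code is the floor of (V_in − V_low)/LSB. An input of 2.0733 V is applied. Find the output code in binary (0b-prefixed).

code 0b110101000 (decimal 424)

LSB = 10 V / 2048 = 4.883 mV.
(V_in − V_low)/LSB = (2.0733 − 0) / 0.00488281 = 424.612.
Floor → code 424.
In binary (0b-prefixed): 0b110101000.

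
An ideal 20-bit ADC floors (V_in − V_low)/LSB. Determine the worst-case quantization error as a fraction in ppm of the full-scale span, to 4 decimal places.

0.9537 ppm

Truncating → worst-case error = 1 LSB = V_FS/2^20, so 1e+06/1048576 = 0.953674 ppm of full scale.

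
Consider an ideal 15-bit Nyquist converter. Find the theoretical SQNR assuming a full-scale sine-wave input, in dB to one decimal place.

SNR ≈ 6.02·N + 1.76 dB = 6.02·15 + 1.76 = 92.06 dB.

92.1 dB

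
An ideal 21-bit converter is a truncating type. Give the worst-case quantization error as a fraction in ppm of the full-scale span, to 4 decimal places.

Truncating → worst-case error = 1 LSB = V_FS/2^21, so 1e+06/2097152 = 0.476837 ppm of full scale.

0.4768 ppm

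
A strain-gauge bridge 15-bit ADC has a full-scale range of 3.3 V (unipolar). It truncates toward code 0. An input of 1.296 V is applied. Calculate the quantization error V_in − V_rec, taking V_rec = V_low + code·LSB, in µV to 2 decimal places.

89.36 µV

Step size: 3.3 V ÷ 2^15 = 100.71 µV.
(V_in − V_low)/LSB = (1.296 − 0)/0.000100708 = 12868.8873 → code 12868 (floor).
Reconstructed: 1.2959106 V.
Difference: 8.93555e-05 V → 89.36 µV.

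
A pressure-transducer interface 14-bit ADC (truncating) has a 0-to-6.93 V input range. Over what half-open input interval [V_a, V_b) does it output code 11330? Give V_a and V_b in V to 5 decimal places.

LSB = 6.93/2^14 = 422.97 µV.
V_a = V_low + 11330·LSB = 4.79229 V; V_b = V_low + 11331·LSB = 4.79271 V.

[4.79229 V, 4.79271 V)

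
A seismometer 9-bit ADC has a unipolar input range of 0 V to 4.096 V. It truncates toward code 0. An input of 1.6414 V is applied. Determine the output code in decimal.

code 205

With 512 levels over 4.096 V, one step is 8.000 mV.
(1.6414 − 0) / 0.008 = 205.175 LSBs.
Floor → code 205.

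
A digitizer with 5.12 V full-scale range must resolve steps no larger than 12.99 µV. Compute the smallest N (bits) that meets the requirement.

19 bits

Number of steps required ≥ 5.12 V / 12.99 µV = 394149.35.
Need 2^N ≥ 394149.35; 2^18 = 262144, 2^19 = 524288.
Minimum N = 19.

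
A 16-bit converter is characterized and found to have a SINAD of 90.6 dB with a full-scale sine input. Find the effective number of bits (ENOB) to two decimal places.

ENOB = (SINAD − 1.76) / 6.02 = (90.6 − 1.76)/6.02 = 14.757.

14.76 bits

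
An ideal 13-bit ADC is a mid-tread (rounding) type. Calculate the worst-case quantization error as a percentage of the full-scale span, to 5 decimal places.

Rounding → worst-case error = ½ LSB = V_FS/2^14, so 100/16384 = 0.00610352 % of full scale.

0.00610 %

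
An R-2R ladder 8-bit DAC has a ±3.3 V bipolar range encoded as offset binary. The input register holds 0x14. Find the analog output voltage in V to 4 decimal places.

-2.7844 V

LSB = 6.6 V / 2^8 = 25.781 mV.
Code 0x14 = 20 decimal.
V_out = (−3.3) + 20 × 0.0257812 V = -2.78437 V.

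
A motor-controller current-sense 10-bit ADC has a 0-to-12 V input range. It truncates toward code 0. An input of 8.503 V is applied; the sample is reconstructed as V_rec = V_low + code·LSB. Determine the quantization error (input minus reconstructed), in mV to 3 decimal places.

One LSB is 12 V / 1024 = 11.719 mV.
(V_in − V_low)/LSB = (8.503 − 0)/0.0117188 = 725.5893 → code 725 (floor).
Reconstructed: 8.4960938 V.
Error = 8.503 − 8.4960938 = 0.00690625 V = 6.906 mV.

6.906 mV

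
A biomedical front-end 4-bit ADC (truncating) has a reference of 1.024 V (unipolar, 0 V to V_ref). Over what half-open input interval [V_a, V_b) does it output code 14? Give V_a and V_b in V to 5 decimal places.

LSB = 1.024/2^4 = 64.000 mV.
V_a = V_low + 14·LSB = 0.896 V; V_b = V_low + 15·LSB = 0.96 V.

[0.89600 V, 0.96000 V)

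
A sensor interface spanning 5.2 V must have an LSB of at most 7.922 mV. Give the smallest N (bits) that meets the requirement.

Number of steps required ≥ 5.2 V / 7.922 mV = 656.40.
Need 2^N ≥ 656.40; 2^9 = 512, 2^10 = 1024.
Minimum N = 10.

10 bits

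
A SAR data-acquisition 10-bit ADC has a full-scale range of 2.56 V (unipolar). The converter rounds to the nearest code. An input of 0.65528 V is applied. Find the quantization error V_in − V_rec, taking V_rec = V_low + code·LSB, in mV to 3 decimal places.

One LSB is 2.56 V / 1024 = 2.500 mV.
(0.65528 − 0)/0.0025 = 262.1120; round gives code 262.
Reconstructed: 0.655 V.
Error = 0.65528 − 0.655 = 0.00028 V = 0.280 mV.

0.280 mV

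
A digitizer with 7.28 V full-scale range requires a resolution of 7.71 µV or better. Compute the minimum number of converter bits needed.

20 bits

Number of steps required ≥ 7.28 V / 7.71 µV = 944228.27.
Need 2^N ≥ 944228.27; 2^19 = 524288, 2^20 = 1048576.
Minimum N = 20.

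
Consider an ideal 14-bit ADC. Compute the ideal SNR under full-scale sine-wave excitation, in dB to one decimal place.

86.0 dB

SNR ≈ 6.02·N + 1.76 dB = 6.02·14 + 1.76 = 86.04 dB.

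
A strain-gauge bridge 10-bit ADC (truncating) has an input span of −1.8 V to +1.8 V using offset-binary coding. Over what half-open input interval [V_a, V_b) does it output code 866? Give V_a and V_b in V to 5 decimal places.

[1.24453 V, 1.24805 V)

LSB = 3.6/2^10 = 3.516 mV.
V_a = V_low + 866·LSB = 1.24453 V; V_b = V_low + 867·LSB = 1.24805 V.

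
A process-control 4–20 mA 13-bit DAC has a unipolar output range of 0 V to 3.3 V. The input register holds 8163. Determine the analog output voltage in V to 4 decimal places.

3.2883 V

LSB = 3.3 V / 2^13 = 402.83 µV.
V_out = 0 + 8163 × 0.000402832 V = 3.28832 V.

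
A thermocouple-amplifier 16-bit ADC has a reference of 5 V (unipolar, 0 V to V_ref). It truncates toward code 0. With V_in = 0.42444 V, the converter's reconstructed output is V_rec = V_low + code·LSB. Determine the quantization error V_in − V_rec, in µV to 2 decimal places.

16.78 µV

LSB = 5/2^16 = 76.29 µV.
Scaled input = 5563.2200 LSBs, so code = 5563.
Reconstructed: 0.42442322 V.
V_in − V_rec = 1.67822e-05 V = 16.78 µV.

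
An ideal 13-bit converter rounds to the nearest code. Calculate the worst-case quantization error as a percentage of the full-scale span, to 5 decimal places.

Rounding → worst-case error = ½ LSB = V_FS/2^14, so 100/16384 = 0.00610352 % of full scale.

0.00610 %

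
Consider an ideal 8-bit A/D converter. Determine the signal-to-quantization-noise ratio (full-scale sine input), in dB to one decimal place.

49.9 dB

SNR ≈ 6.02·N + 1.76 dB = 6.02·8 + 1.76 = 49.92 dB.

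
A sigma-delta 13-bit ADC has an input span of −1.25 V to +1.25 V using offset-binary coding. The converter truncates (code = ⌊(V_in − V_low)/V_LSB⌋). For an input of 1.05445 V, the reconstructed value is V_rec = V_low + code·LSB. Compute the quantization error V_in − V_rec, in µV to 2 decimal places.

67.68 µV

Step size: 2.5 V ÷ 2^13 = 305.18 µV.
Scaled input = 7551.2218 LSBs, so code = 7551.
Code 7551 maps back to (−1.25) + 7551×0.000305176 V = 1.0543823 V.
V_in − V_rec = 6.76758e-05 V = 67.68 µV.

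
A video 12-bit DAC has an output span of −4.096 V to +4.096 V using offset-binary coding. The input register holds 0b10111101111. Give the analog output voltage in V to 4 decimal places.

-1.0580 V

LSB = 8.192 V / 2^12 = 2.000 mV.
Code 0b10111101111 = 1519 decimal.
V_out = (−4.096) + 1519 × 0.002 V = -1.058 V.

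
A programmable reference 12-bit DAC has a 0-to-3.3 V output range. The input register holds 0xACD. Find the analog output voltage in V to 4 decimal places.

2.2277 V

LSB = 3.3 V / 2^12 = 0.806 mV.
Code 0xACD = 2765 decimal.
V_out = 0 + 2765 × 0.000805664 V = 2.22766 V.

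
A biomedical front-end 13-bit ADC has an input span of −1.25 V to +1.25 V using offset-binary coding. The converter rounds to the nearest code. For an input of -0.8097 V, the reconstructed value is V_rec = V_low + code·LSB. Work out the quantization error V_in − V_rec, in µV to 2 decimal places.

LSB = 2.5/2^13 = 305.18 µV.
Scaled input = 1442.7750 LSBs, so code = 1443.
Reconstructed: -0.80963135 V.
V_in − V_rec = -6.86523e-05 V = -68.65 µV.

-68.65 µV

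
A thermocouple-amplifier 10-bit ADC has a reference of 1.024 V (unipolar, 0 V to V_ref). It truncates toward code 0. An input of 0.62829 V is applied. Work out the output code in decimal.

LSB = 1.024 V / 1024 = 1.000 mV.
(V_in − V_low)/LSB = (0.62829 − 0) / 0.001 = 628.290.
⌊·⌋(628.290) = 628.

code 628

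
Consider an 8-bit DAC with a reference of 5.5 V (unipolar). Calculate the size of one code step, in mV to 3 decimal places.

21.484 mV

Full-scale span = 5.5 V.
LSB = 5.5 / 2^8 = 5.5 / 256 = 0.0214844 V = 21.484 mV.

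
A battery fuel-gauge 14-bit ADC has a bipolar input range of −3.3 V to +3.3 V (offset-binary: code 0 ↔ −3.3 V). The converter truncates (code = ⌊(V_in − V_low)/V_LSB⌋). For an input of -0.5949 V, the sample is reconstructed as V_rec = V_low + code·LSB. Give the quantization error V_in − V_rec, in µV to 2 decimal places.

82.91 µV

One LSB is 6.6 V / 16384 = 402.83 µV.
(-0.5949 − (−3.3))/0.000402832 = 6715.2058; ⌊·⌋ gives code 6715.
V_rec = (−3.3) + 6715·0.000402832 = -0.59498291 V.
Difference: 8.29102e-05 V → 82.91 µV.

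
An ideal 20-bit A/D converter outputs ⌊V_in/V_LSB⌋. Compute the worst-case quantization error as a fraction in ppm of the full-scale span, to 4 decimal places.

Truncating → worst-case error = 1 LSB = V_FS/2^20, so 1e+06/1048576 = 0.953674 ppm of full scale.

0.9537 ppm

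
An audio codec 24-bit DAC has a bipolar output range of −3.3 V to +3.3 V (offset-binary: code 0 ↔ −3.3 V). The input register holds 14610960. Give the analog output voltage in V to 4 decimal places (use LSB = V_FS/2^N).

LSB = 6.6 V / 2^24 = 0.39 µV.
V_out = (−3.3) + 14610960 × 3.93391e-07 V = 2.44782 V.

2.4478 V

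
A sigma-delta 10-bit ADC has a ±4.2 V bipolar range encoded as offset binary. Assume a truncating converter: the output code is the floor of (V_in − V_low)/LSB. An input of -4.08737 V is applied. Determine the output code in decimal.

With 1024 levels over 8.4 V, one step is 8.203 mV.
(-4.08737 − (−4.2)) / 0.00820313 = 13.730 LSBs.
Floor → code 13.

code 13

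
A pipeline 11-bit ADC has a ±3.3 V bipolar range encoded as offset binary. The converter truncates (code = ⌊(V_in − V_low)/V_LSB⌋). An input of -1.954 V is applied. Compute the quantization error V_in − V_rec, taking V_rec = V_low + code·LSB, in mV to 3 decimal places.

Step size: 6.6 V ÷ 2^11 = 3.223 mV.
(V_in − V_low)/LSB = (-1.954 − (−3.3))/0.00322266 = 417.6679 → code 417 (floor).
Code 417 maps back to (−3.3) + 417×0.00322266 V = -1.9561523 V.
Difference: 0.00215234 V → 2.152 mV.

2.152 mV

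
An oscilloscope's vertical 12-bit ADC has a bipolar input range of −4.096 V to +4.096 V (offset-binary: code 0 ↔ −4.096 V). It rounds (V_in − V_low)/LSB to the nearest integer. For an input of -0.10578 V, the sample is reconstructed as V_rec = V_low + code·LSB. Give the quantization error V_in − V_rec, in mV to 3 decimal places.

0.220 mV

LSB = 8.192/2^12 = 2.000 mV.
(V_in − V_low)/LSB = (-0.10578 − (−4.096))/0.002 = 1995.1100 → code 1995 (round).
Reconstructed: -0.106 V.
V_in − V_rec = 0.00022 V = 0.220 mV.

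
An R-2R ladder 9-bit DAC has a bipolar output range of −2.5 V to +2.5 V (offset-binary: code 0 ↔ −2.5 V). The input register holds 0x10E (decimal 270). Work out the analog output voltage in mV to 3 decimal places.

136.719 mV

LSB = 5 V / 2^9 = 9.766 mV.
Code 0x10E = 270 decimal.
V_out = (−2.5) + 270 × 0.00976562 V = 0.136719 V.
= 136.719 mV.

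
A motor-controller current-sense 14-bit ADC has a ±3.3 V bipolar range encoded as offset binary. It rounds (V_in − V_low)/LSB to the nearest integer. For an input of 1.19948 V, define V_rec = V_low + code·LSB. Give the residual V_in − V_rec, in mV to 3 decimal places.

One LSB is 6.6 V / 16384 = 402.83 µV.
(V_in − V_low)/LSB = (1.19948 − (−3.3))/0.000402832 = 11169.6182 → code 11170 (round).
V_rec = (−3.3) + 11170·0.000402832 = 1.1996338 V.
Error = 1.19948 − 1.1996338 = -0.000153789 V = -0.154 mV.

-0.154 mV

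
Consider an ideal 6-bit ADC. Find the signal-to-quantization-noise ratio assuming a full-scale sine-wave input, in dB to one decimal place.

37.9 dB

SNR ≈ 6.02·N + 1.76 dB = 6.02·6 + 1.76 = 37.88 dB.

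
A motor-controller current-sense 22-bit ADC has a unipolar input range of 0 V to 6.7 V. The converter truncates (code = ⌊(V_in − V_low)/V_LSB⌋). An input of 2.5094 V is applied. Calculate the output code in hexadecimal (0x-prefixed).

Full-scale span = 6.7 V; LSB = 6.7/2^22 = 1.60 µV.
(V_in − V_low)/LSB = (2.5094 − 0) / 1.5974e-06 = 1570923.352.
Floor → code 1570923.
In hexadecimal (0x-prefixed): 0x17F86B.

code 0x17F86B (decimal 1570923)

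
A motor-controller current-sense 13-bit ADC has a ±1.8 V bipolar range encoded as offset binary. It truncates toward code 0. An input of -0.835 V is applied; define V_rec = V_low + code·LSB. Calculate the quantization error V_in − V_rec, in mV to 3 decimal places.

0.400 mV

Step size: 3.6 V ÷ 2^13 = 439.45 µV.
(V_in − V_low)/LSB = (-0.835 − (−1.8))/0.000439453 = 2195.9111 → code 2195 (floor).
Reconstructed: -0.83540039 V.
Error = -0.835 − (−0.83540039) = 0.000400391 V = 0.400 mV.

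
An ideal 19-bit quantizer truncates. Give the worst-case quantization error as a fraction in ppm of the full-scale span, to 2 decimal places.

Truncating → worst-case error = 1 LSB = V_FS/2^19, so 1e+06/524288 = 1.90735 ppm of full scale.

1.91 ppm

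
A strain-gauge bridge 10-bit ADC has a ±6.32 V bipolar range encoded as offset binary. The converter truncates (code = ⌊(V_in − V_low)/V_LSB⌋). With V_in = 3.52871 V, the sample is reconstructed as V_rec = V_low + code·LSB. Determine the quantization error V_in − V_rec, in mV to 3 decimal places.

10.741 mV

One LSB is 12.64 V / 1024 = 12.344 mV.
Scaled input = 797.8702 LSBs, so code = 797.
V_rec = (−6.32) + 797·0.0123438 = 3.5179688 V.
Difference: 0.0107413 V → 10.741 mV.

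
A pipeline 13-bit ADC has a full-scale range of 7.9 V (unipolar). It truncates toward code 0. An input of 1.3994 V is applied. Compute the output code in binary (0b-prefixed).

code 0b10110101011 (decimal 1451)

Full-scale span = 7.9 V; LSB = 7.9/2^13 = 0.964 mV.
Input sits at 1451.125 steps above V_low.
⌊·⌋(1451.125) = 1451.
In binary (0b-prefixed): 0b10110101011.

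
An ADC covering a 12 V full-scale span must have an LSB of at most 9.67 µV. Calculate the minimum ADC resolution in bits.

21 bits

Number of steps required ≥ 12 V / 9.67 µV = 1240951.40.
Need 2^N ≥ 1240951.40; 2^20 = 1048576, 2^21 = 2097152.
Minimum N = 21.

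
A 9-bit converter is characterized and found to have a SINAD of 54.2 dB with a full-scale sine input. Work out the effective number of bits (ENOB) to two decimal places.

8.71 bits

ENOB = (SINAD − 1.76) / 6.02 = (54.2 − 1.76)/6.02 = 8.711.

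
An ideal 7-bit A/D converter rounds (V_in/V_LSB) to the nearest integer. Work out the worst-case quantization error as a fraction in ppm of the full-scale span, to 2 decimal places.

3906.25 ppm

Rounding → worst-case error = ½ LSB = V_FS/2^8, so 1e+06/256 = 3906.25 ppm of full scale.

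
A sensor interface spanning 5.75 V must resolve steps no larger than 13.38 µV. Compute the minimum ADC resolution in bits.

19 bits

Number of steps required ≥ 5.75 V / 13.38 µV = 429745.89.
Need 2^N ≥ 429745.89; 2^18 = 262144, 2^19 = 524288.
Minimum N = 19.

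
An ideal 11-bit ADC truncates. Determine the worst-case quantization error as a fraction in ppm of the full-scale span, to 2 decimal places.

Truncating → worst-case error = 1 LSB = V_FS/2^11, so 1e+06/2048 = 488.281 ppm of full scale.

488.28 ppm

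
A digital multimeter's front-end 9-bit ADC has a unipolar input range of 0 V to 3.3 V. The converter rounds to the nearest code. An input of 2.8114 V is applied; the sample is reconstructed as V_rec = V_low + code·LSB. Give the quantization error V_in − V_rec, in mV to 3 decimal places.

Step size: 3.3 V ÷ 2^9 = 6.445 mV.
Scaled input = 436.1930 LSBs, so code = 436.
Reconstructed: 2.8101562 V.
V_in − V_rec = 0.00124375 V = 1.244 mV.

1.244 mV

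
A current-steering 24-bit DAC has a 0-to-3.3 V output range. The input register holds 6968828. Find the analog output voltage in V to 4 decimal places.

LSB = 3.3 V / 2^24 = 0.20 µV.
V_out = 0 + 6968828 × 1.96695e-07 V = 1.37074 V.

1.3707 V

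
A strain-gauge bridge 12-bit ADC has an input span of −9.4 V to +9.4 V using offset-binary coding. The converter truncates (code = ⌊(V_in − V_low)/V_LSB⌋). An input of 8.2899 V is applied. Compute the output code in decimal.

LSB = 18.8 V / 4096 = 4.590 mV.
(V_in − V_low)/LSB = (8.2899 − (−9.4)) / 0.00458984 = 3854.140.
So the output code is 3854.

code 3854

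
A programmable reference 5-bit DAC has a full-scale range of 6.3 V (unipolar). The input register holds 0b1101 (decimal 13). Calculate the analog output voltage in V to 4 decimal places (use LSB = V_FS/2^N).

LSB = 6.3 V / 2^5 = 196.875 mV.
Code 0b1101 = 13 decimal.
V_out = 0 + 13 × 0.196875 V = 2.55938 V.

2.5594 V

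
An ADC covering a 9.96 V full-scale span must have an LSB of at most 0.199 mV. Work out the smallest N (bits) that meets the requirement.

Number of steps required ≥ 9.96 V / 0.199 mV = 50050.25.
Need 2^N ≥ 50050.25; 2^15 = 32768, 2^16 = 65536.
Minimum N = 16.

16 bits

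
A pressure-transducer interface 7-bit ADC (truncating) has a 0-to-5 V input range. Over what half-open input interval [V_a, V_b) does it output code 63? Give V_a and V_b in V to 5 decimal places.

LSB = 5/2^7 = 39.062 mV.
V_a = V_low + 63·LSB = 2.46094 V; V_b = V_low + 64·LSB = 2.5 V.

[2.46094 V, 2.50000 V)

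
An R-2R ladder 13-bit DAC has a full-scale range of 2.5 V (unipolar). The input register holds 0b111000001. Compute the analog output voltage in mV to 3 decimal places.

LSB = 2.5 V / 2^13 = 305.18 µV.
Code 0b111000001 = 449 decimal.
V_out = 0 + 449 × 0.000305176 V = 0.137024 V.
= 137.024 mV.

137.024 mV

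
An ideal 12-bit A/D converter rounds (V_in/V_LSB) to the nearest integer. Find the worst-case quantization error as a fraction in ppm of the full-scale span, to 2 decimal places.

122.07 ppm

Rounding → worst-case error = ½ LSB = V_FS/2^13, so 1e+06/8192 = 122.07 ppm of full scale.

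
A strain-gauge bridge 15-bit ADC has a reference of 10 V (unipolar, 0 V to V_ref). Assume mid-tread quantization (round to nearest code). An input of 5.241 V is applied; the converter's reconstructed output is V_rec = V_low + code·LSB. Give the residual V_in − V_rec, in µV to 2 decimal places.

Step size: 10 V ÷ 2^15 = 305.18 µV.
(V_in − V_low)/LSB = (5.241 − 0)/0.000305176 = 17173.7088 → code 17174 (round).
V_rec = 0 + 17174·0.000305176 = 5.2410889 V.
Difference: -8.88672e-05 V → -88.87 µV.

-88.87 µV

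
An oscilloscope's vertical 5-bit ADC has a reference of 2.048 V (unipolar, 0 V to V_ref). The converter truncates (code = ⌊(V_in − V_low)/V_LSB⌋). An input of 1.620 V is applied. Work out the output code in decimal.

code 25

Full-scale span = 2.048 V; LSB = 2.048/2^5 = 64.000 mV.
(V_in − V_low)/LSB = (1.620 − 0) / 0.064 = 25.312.
⌊·⌋(25.312) = 25.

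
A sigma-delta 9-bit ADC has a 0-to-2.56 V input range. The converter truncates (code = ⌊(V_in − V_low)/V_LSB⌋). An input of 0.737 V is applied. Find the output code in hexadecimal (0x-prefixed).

Full-scale span = 2.56 V; LSB = 2.56/2^9 = 5.000 mV.
(0.737 − 0) / 0.005 = 147.400 LSBs.
⌊·⌋(147.400) = 147.
In hexadecimal (0x-prefixed): 0x93.

code 0x93 (decimal 147)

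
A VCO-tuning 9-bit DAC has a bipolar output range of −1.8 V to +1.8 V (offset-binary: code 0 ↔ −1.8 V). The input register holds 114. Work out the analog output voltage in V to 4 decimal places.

-0.9984 V

LSB = 3.6 V / 2^9 = 7.031 mV.
V_out = (−1.8) + 114 × 0.00703125 V = -0.998437 V.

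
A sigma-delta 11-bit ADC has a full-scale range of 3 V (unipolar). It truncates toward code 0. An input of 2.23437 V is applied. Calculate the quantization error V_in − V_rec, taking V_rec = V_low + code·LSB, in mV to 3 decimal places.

0.483 mV

LSB = 3/2^11 = 1.465 mV.
(2.23437 − 0)/0.00146484 = 1525.3299; ⌊·⌋ gives code 1525.
V_rec = 0 + 1525·0.00146484 = 2.2338867 V.
Error = 2.23437 − 2.2338867 = 0.000483281 V = 0.483 mV.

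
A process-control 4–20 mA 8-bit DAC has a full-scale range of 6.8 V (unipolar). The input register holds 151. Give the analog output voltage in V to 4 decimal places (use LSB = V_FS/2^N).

4.0109 V

LSB = 6.8 V / 2^8 = 26.562 mV.
V_out = 0 + 151 × 0.0265625 V = 4.01094 V.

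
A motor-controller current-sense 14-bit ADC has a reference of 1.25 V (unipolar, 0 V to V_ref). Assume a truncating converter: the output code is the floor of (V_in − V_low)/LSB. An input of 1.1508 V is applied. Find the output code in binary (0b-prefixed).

code 0b11101011101011 (decimal 15083)

Full-scale span = 1.25 V; LSB = 1.25/2^14 = 76.29 µV.
Input sits at 15083.766 steps above V_low.
Floor → code 15083.
In binary (0b-prefixed): 0b11101011101011.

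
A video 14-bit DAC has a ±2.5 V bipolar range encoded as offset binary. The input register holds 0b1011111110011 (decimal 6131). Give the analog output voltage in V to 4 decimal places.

-0.6290 V

LSB = 5 V / 2^14 = 305.18 µV.
Code 0b1011111110011 = 6131 decimal.
V_out = (−2.5) + 6131 × 0.000305176 V = -0.628967 V.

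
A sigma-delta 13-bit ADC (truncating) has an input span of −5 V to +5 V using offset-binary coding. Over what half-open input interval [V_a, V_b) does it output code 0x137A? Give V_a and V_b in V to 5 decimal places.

[1.08643 V, 1.08765 V)

LSB = 10/2^13 = 1.221 mV.
Code 0x137A = 4986 decimal.
V_a = V_low + 4986·LSB = 1.08643 V; V_b = V_low + 4987·LSB = 1.08765 V.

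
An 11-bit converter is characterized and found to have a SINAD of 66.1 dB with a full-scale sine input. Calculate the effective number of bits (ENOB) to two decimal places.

ENOB = (SINAD − 1.76) / 6.02 = (66.1 − 1.76)/6.02 = 10.688.

10.69 bits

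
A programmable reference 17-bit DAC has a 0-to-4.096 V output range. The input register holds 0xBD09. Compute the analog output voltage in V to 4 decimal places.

LSB = 4.096 V / 2^17 = 31.25 µV.
Code 0xBD09 = 48393 decimal.
V_out = 0 + 48393 × 3.125e-05 V = 1.51228 V.

1.5123 V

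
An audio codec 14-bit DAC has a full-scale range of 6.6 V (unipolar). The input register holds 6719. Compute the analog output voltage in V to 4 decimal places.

LSB = 6.6 V / 2^14 = 402.83 µV.
V_out = 0 + 6719 × 0.000402832 V = 2.70663 V.

2.7066 V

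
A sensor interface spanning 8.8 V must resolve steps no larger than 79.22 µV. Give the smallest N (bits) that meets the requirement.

17 bits

Number of steps required ≥ 8.8 V / 79.22 µV = 111083.06.
Need 2^N ≥ 111083.06; 2^16 = 65536, 2^17 = 131072.
Minimum N = 17.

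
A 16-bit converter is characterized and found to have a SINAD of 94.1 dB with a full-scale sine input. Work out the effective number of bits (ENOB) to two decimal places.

15.34 bits

ENOB = (SINAD − 1.76) / 6.02 = (94.1 − 1.76)/6.02 = 15.339.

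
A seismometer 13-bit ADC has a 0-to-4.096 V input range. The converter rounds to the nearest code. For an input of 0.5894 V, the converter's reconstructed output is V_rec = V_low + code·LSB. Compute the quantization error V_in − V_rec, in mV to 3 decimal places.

Step size: 4.096 V ÷ 2^13 = 0.500 mV.
(0.5894 − 0)/0.0005 = 1178.8000; round gives code 1179.
Reconstructed: 0.5895 V.
Error = 0.5894 − 0.5895 = -0.0001 V = -0.100 mV.

-0.100 mV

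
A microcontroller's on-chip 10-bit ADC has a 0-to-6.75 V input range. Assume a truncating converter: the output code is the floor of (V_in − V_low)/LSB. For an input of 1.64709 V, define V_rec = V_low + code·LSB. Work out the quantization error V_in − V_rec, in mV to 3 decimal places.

5.733 mV

One LSB is 6.75 V / 1024 = 6.592 mV.
(1.64709 − 0)/0.0065918 = 249.8697; ⌊·⌋ gives code 249.
Code 249 maps back to 0 + 249×0.0065918 V = 1.6413574 V.
V_in − V_rec = 0.00573258 V = 5.733 mV.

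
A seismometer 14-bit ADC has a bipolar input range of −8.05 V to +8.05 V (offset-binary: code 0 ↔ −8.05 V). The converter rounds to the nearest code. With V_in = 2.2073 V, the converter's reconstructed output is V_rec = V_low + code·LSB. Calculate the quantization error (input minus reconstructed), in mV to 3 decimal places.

LSB = 16.1/2^14 = 0.983 mV.
(V_in − V_low)/LSB = (2.2073 − (−8.05))/0.000982666 = 10438.2362 → code 10438 (round).
Reconstructed: 2.2070679 V.
Difference: 0.000232129 V → 0.232 mV.

0.232 mV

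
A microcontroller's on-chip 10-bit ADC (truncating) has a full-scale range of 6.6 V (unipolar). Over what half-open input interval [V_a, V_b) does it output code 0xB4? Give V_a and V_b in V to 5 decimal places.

[1.16016 V, 1.16660 V)

LSB = 6.6/2^10 = 6.445 mV.
Code 0xB4 = 180 decimal.
V_a = V_low + 180·LSB = 1.16016 V; V_b = V_low + 181·LSB = 1.1666 V.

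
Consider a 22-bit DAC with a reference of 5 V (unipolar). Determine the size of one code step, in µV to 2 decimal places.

1.19 µV

Full-scale span = 5 V.
LSB = 5 / 2^22 = 5 / 4194304 = 1.19209e-06 V = 1.19 µV.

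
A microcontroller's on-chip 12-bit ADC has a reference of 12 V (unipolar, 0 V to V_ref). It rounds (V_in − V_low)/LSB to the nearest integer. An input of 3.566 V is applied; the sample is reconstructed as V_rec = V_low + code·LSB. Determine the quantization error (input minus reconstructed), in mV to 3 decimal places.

One LSB is 12 V / 4096 = 2.930 mV.
(V_in − V_low)/LSB = (3.566 − 0)/0.00292969 = 1217.1947 → code 1217 (round).
Code 1217 maps back to 0 + 1217×0.00292969 V = 3.5654297 V.
Difference: 0.000570312 V → 0.570 mV.

0.570 mV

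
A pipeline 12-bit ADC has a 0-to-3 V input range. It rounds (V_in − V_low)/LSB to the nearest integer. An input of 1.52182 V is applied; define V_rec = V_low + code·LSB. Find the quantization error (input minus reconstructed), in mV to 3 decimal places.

-0.153 mV

One LSB is 3 V / 4096 = 0.732 mV.
(V_in − V_low)/LSB = (1.52182 − 0)/0.000732422 = 2077.7916 → code 2078 (round).
Code 2078 maps back to 0 + 2078×0.000732422 V = 1.5219727 V.
Error = 1.52182 − 1.5219727 = -0.000152656 V = -0.153 mV.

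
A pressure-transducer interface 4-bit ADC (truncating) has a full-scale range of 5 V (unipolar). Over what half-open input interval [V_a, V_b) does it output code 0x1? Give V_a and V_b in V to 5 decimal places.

LSB = 5/2^4 = 312.500 mV.
Code 0x1 = 1 decimal.
V_a = V_low + 1·LSB = 0.3125 V; V_b = V_low + 2·LSB = 0.625 V.

[0.31250 V, 0.62500 V)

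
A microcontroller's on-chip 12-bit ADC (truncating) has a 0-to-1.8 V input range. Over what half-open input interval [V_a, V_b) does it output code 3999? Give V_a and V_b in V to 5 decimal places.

[1.75737 V, 1.75781 V)

LSB = 1.8/2^12 = 439.45 µV.
V_a = V_low + 3999·LSB = 1.75737 V; V_b = V_low + 4000·LSB = 1.75781 V.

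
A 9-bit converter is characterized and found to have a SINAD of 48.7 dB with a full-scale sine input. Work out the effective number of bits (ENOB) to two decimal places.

ENOB = (SINAD − 1.76) / 6.02 = (48.7 − 1.76)/6.02 = 7.797.

7.80 bits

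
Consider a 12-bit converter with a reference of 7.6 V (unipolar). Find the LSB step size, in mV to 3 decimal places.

Full-scale span = 7.6 V.
LSB = 7.6 / 2^12 = 7.6 / 4096 = 0.00185547 V = 1.855 mV.

1.855 mV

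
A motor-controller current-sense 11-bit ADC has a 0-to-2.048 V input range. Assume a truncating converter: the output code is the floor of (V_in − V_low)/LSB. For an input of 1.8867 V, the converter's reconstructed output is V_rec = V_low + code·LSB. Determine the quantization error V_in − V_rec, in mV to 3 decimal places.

LSB = 2.048/2^11 = 1.000 mV.
Scaled input = 1886.7000 LSBs, so code = 1886.
Code 1886 maps back to 0 + 1886×0.001 V = 1.886 V.
Error = 1.8867 − 1.886 = 0.0007 V = 0.700 mV.

0.700 mV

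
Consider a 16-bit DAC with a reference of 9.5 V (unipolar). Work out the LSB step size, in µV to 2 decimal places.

144.96 µV

Full-scale span = 9.5 V.
LSB = 9.5 / 2^16 = 9.5 / 65536 = 0.000144958 V = 144.96 µV.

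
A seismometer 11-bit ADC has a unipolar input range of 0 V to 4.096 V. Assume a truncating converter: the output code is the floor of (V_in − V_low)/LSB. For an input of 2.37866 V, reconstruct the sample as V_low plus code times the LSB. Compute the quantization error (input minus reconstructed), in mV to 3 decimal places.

One LSB is 4.096 V / 2048 = 2.000 mV.
(2.37866 − 0)/0.002 = 1189.3300; ⌊·⌋ gives code 1189.
Code 1189 maps back to 0 + 1189×0.002 V = 2.378 V.
Difference: 0.00066 V → 0.660 mV.

0.660 mV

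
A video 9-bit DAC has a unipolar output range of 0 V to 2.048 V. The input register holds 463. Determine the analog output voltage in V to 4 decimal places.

1.8520 V

LSB = 2.048 V / 2^9 = 4.000 mV.
V_out = 0 + 463 × 0.004 V = 1.852 V.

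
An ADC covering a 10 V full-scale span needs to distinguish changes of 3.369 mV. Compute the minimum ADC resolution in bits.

Number of steps required ≥ 10 V / 3.369 mV = 2968.24.
Need 2^N ≥ 2968.24; 2^11 = 2048, 2^12 = 4096.
Minimum N = 12.

12 bits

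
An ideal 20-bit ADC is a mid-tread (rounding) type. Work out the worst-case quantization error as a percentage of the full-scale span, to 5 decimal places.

0.00005 %

Rounding → worst-case error = ½ LSB = V_FS/2^21, so 100/2097152 = 4.76837e-05 % of full scale.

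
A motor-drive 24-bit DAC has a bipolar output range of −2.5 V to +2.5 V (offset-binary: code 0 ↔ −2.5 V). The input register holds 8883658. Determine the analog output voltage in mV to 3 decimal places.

147.536 mV

LSB = 5 V / 2^24 = 0.30 µV.
V_out = (−2.5) + 8883658 × 2.98023e-07 V = 0.147536 V.
= 147.536 mV.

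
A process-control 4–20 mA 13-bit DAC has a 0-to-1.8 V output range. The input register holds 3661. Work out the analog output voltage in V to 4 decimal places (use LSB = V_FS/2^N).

LSB = 1.8 V / 2^13 = 219.73 µV.
V_out = 0 + 3661 × 0.000219727 V = 0.804419 V.

0.8044 V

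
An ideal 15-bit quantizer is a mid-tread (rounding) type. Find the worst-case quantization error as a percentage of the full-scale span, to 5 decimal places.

0.00153 %

Rounding → worst-case error = ½ LSB = V_FS/2^16, so 100/65536 = 0.00152588 % of full scale.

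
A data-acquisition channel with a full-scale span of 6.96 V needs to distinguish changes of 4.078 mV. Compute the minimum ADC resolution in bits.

Number of steps required ≥ 6.96 V / 4.078 mV = 1706.72.
Need 2^N ≥ 1706.72; 2^10 = 1024, 2^11 = 2048.
Minimum N = 11.

11 bits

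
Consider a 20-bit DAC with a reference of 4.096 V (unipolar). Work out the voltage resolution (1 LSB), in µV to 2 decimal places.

Full-scale span = 4.096 V.
LSB = 4.096 / 2^20 = 4.096 / 1048576 = 3.90625e-06 V = 3.91 µV.

3.91 µV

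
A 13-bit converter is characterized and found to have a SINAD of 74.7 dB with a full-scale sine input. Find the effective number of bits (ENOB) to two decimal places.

ENOB = (SINAD − 1.76) / 6.02 = (74.7 − 1.76)/6.02 = 12.116.

12.12 bits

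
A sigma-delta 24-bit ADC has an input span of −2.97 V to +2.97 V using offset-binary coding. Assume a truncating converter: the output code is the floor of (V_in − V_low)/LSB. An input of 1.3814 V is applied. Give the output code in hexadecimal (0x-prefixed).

Full-scale span = 5.94 V; LSB = 5.94/2^24 = 0.35 µV.
Input sits at 12290299.276 steps above V_low.
So the output code is 12290299.
In hexadecimal (0x-prefixed): 0xBB88FB.

code 0xBB88FB (decimal 12290299)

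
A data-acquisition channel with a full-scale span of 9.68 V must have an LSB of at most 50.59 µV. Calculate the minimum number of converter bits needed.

18 bits

Number of steps required ≥ 9.68 V / 50.59 µV = 191342.16.
Need 2^N ≥ 191342.16; 2^17 = 131072, 2^18 = 262144.
Minimum N = 18.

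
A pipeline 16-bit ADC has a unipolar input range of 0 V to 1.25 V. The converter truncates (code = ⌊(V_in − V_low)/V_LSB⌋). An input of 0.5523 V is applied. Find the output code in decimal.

Full-scale span = 1.25 V; LSB = 1.25/2^16 = 19.07 µV.
Input sits at 28956.426 steps above V_low.
So the output code is 28956.

code 28956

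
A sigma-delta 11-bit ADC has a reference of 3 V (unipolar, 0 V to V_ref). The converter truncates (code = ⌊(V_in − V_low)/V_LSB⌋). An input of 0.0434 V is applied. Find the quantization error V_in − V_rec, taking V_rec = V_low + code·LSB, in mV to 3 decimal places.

LSB = 3/2^11 = 1.465 mV.
(V_in − V_low)/LSB = (0.0434 − 0)/0.00146484 = 29.6277 → code 29 (floor).
V_rec = 0 + 29·0.00146484 = 0.042480469 V.
V_in − V_rec = 0.000919531 V = 0.920 mV.

0.920 mV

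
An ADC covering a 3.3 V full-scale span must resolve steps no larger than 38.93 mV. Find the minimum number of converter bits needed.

Number of steps required ≥ 3.3 V / 38.93 mV = 84.77.
Need 2^N ≥ 84.77; 2^6 = 64, 2^7 = 128.
Minimum N = 7.

7 bits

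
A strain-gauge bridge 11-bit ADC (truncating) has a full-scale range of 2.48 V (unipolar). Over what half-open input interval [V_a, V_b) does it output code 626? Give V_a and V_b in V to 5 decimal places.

LSB = 2.48/2^11 = 1.211 mV.
V_a = V_low + 626·LSB = 0.758047 V; V_b = V_low + 627·LSB = 0.759258 V.

[0.75805 V, 0.75926 V)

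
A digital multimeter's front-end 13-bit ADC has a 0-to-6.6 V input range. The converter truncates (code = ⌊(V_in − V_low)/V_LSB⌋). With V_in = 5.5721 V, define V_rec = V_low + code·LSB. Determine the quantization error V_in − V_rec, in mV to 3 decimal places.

0.127 mV

LSB = 6.6/2^13 = 0.806 mV.
Scaled input = 6916.1581 LSBs, so code = 6916.
Reconstructed: 5.5719727 V.
Error = 5.5721 − 5.5719727 = 0.000127344 V = 0.127 mV.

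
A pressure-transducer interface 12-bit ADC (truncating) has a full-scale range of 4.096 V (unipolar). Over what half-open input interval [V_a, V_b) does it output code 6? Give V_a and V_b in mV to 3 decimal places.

[6.000 mV, 7.000 mV)

LSB = 4.096/2^12 = 1.000 mV.
V_a = V_low + 6·LSB = 0.006 V; V_b = V_low + 7·LSB = 0.007 V.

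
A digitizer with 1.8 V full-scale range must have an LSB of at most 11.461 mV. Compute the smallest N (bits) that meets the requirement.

Number of steps required ≥ 1.8 V / 11.461 mV = 157.05.
Need 2^N ≥ 157.05; 2^7 = 128, 2^8 = 256.
Minimum N = 8.

8 bits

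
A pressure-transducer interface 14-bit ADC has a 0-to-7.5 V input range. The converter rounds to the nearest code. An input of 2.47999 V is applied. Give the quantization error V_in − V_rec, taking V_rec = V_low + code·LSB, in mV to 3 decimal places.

-0.174 mV

One LSB is 7.5 V / 16384 = 457.76 µV.
(V_in − V_low)/LSB = (2.47999 − 0)/0.000457764 = 5417.6208 → code 5418 (round).
V_rec = 0 + 5418·0.000457764 = 2.4801636 V.
Error = 2.47999 − 2.4801636 = -0.000173574 V = -0.174 mV.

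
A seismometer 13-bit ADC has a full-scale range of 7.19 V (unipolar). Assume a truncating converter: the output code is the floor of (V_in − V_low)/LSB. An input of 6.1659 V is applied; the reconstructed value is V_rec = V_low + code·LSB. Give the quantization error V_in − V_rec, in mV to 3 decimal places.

Step size: 7.19 V ÷ 2^13 = 0.878 mV.
(6.1659 − 0)/0.000877686 = 7025.1812; ⌊·⌋ gives code 7025.
Reconstructed: 6.165741 V.
Error = 6.1659 − 6.165741 = 0.000159033 V = 0.159 mV.

0.159 mV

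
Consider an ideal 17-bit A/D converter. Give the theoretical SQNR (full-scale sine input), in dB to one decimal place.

104.1 dB

SNR ≈ 6.02·N + 1.76 dB = 6.02·17 + 1.76 = 104.10 dB.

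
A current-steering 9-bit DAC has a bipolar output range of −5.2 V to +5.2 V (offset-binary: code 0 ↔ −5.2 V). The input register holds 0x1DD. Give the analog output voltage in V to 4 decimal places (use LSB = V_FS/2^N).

LSB = 10.4 V / 2^9 = 20.312 mV.
Code 0x1DD = 477 decimal.
V_out = (−5.2) + 477 × 0.0203125 V = 4.48906 V.

4.4891 V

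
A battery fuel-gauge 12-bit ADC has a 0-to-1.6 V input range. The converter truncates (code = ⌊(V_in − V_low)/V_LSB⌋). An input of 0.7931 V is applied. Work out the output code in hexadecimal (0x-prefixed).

Full-scale span = 1.6 V; LSB = 1.6/2^12 = 390.62 µV.
(0.7931 − 0) / 0.000390625 = 2030.336 LSBs.
Floor → code 2030.
In hexadecimal (0x-prefixed): 0x7EE.

code 0x7EE (decimal 2030)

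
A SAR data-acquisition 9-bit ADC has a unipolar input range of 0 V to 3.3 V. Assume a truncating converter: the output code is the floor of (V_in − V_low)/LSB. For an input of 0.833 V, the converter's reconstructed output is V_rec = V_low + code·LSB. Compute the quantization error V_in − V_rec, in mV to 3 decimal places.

LSB = 3.3/2^9 = 6.445 mV.
Scaled input = 129.2412 LSBs, so code = 129.
Reconstructed: 0.83144531 V.
Error = 0.833 − 0.83144531 = 0.00155469 V = 1.555 mV.

1.555 mV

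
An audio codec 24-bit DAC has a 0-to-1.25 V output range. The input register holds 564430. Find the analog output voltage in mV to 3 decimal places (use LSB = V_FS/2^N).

42.053 mV

LSB = 1.25 V / 2^24 = 0.07 µV.
V_out = 0 + 564430 × 7.45058e-08 V = 0.0420533 V.
= 42.053 mV.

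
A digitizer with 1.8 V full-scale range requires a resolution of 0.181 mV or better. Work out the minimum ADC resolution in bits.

14 bits

Number of steps required ≥ 1.8 V / 0.181 mV = 9944.75.
Need 2^N ≥ 9944.75; 2^13 = 8192, 2^14 = 16384.
Minimum N = 14.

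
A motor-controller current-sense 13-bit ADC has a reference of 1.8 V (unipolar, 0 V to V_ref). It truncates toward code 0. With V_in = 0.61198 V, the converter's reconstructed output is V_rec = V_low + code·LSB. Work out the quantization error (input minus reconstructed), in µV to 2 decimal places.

41.52 µV

Step size: 1.8 V ÷ 2^13 = 219.73 µV.
Scaled input = 2785.1890 LSBs, so code = 2785.
Reconstructed: 0.61193848 V.
V_in − V_rec = 4.15234e-05 V = 41.52 µV.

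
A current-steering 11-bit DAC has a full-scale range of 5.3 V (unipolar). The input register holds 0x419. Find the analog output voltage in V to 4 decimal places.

2.7147 V

LSB = 5.3 V / 2^11 = 2.588 mV.
Code 0x419 = 1049 decimal.
V_out = 0 + 1049 × 0.00258789 V = 2.7147 V.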